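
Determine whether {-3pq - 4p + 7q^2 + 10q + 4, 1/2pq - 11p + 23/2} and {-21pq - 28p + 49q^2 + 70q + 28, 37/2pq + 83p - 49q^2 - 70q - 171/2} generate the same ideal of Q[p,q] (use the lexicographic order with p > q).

Yes, the ideals are equal.

Two ideals are equal iff their reduced Gröbner bases coincide (the reduced basis is unique for a fixed ordering).
Buchberger on the first generating set:
f_1 = -3pq - 4p + 7q^2 + 10q + 4, LT = pq.
f_2 = 1/2pq - 11p + 23/2, LT = pq.

S(f_1,f_2): lcm = pq. S = 70/3p - 7/3q^2 - 10/3q - 73/3.
  leading term p: no divisor's leading term divides it; move 70/3p to the remainder.
  leading term q^2: no divisor's leading term divides it; move -7/3q^2 to the remainder.
  leading term q: no divisor's leading term divides it; move -10/3q to the remainder.
  leading term 1: no divisor's leading term divides it; move -73/3 to the remainder.
  remainder 70/3p - 7/3q^2 - 10/3q - 73/3 ≠ 0; add g_3 = 70/3p - 7/3q^2 - 10/3q - 73/3 to the basis.

S(f_1,g_3): lcm = pq. S = 4/3p + 1/10q^3 - 46/21q^2 - 481/210q - 4/3.
  leading term p: subtract (2/35)·g_3 from 4/3p + 1/10q^3 - 46/21q^2 - 481/210q - 4/3 → 1/10q^3 - 72/35q^2 - 21/10q + 2/35
  leading term q^3: no divisor's leading term divides it; move 1/10q^3 to the remainder.
  leading term q^2: no divisor's leading term divides it; move -72/35q^2 to the remainder.
  leading term q: no divisor's leading term divides it; move -21/10q to the remainder.
  leading term 1: no divisor's leading term divides it; move 2/35 to the remainder.
  remainder 1/10q^3 - 72/35q^2 - 21/10q + 2/35 ≠ 0; add g_4 = 1/10q^3 - 72/35q^2 - 21/10q + 2/35 to the basis.

S(f_2,g_3): lcm = pq. S = -22p + 1/10q^3 + 1/7q^2 + 73/70q + 23.
  leading term p: subtract (-33/35)·g_3 from -22p + 1/10q^3 + 1/7q^2 + 73/70q + 23 → 1/10q^3 - 72/35q^2 - 21/10q + 2/35
  leading term q^3: subtract (1)·g_4 from 1/10q^3 - 72/35q^2 - 21/10q + 2/35 → 0
  remainder 0.

S(f_1,g_4): lcm = pq^3. S = 460/21pq^2 + 21pq - 4/7p - 7/3q^4 - 10/3q^3 - 4/3q^2.
  leading term pq^2: subtract (-460/63q)·f_1 from 460/21pq^2 + 21pq - 4/7p - 7/3q^4 - 10/3q^3 - 4/3q^2 → -517/63pq - 4/7p - 7/3q^4 + 430/9q^3 + 4516/63q^2 + 1840/63q
  leading term pq: subtract (517/189)·f_1 from -517/63pq - 4/7p - 7/3q^4 + 430/9q^3 + 4516/63q^2 + 1840/63q → 280/27p - 7/3q^4 + 430/9q^3 + 9929/189q^2 + 50/27q - 2068/189
  leading term p: subtract (4/9)·g_3 from 280/27p - 7/3q^4 + 430/9q^3 + 9929/189q^2 + 50/27q - 2068/189 → -7/3q^4 + 430/9q^3 + 375/7q^2 + 10/3q - 8/63
  leading term q^4: subtract (-70/3q)·g_4 from -7/3q^4 + 430/9q^3 + 375/7q^2 + 10/3q - 8/63 → -2/9q^3 + 32/7q^2 + 14/3q - 8/63
  leading term q^3: subtract (-20/9)·g_4 from -2/9q^3 + 32/7q^2 + 14/3q - 8/63 → 0
  remainder 0.

S(f_2,g_4): lcm = pq^3. S = -10/7pq^2 + 21pq - 4/7p + 23q^2.
  leading term pq^2: subtract (10/21q)·f_1 from -10/7pq^2 + 21pq - 4/7p + 23q^2 → 481/21pq - 4/7p - 10/3q^3 + 383/21q^2 - 40/21q
  leading term pq: subtract (-481/63)·f_1 from 481/21pq - 4/7p - 10/3q^3 + 383/21q^2 - 40/21q → -280/9p - 10/3q^3 + 4516/63q^2 + 670/9q + 1924/63
  leading term p: subtract (-4/3)·g_3 from -280/9p - 10/3q^3 + 4516/63q^2 + 670/9q + 1924/63 → -10/3q^3 + 480/7q^2 + 70q - 40/21
  leading term q^3: subtract (-100/3)·g_4 from -10/3q^3 + 480/7q^2 + 70q - 40/21 → 0
  remainder 0.

S(g_3,g_4): leading monomials are coprime, so the S-polynomial reduces to 0 (Buchberger's first criterion).
Every S-polynomial of the final basis reduces to 0, so we have a Gröbner basis.
Inter-reduce: drop elements whose leading term is divisible by another's, tail-reduce, and make monic.
Reduced Gröbner basis: {p - 1/10q^2 - 1/7q - 73/70, q^3 - 144/7q^2 - 21q + 4/7}.

Buchberger on the second generating set:
h_1 = -21pq - 28p + 49q^2 + 70q + 28, LT = pq.
h_2 = 37/2pq + 83p - 49q^2 - 70q - 171/2, LT = pq.

S(h_1,h_2): lcm = pq. S = -350/111p + 35/111q^2 + 50/111q + 365/111.
  leading term p: no divisor's leading term divides it; move -350/111p to the remainder.
  leading term q^2: no divisor's leading term divides it; move 35/111q^2 to the remainder.
  leading term q: no divisor's leading term divides it; move 50/111q to the remainder.
  leading term 1: no divisor's leading term divides it; move 365/111 to the remainder.
  remainder -350/111p + 35/111q^2 + 50/111q + 365/111 ≠ 0; add k_3 = -350/111p + 35/111q^2 + 50/111q + 365/111 to the basis.

S(h_1,k_3): lcm = pq. S = 4/3p + 1/10q^3 - 46/21q^2 - 481/210q - 4/3.
  leading term p: subtract (-74/175)·k_3 from 4/3p + 1/10q^3 - 46/21q^2 - 481/210q - 4/3 → 1/10q^3 - 72/35q^2 - 21/10q + 2/35
  leading term q^3: no divisor's leading term divides it; move 1/10q^3 to the remainder.
  leading term q^2: no divisor's leading term divides it; move -72/35q^2 to the remainder.
  leading term q: no divisor's leading term divides it; move -21/10q to the remainder.
  leading term 1: no divisor's leading term divides it; move 2/35 to the remainder.
  remainder 1/10q^3 - 72/35q^2 - 21/10q + 2/35 ≠ 0; add k_4 = 1/10q^3 - 72/35q^2 - 21/10q + 2/35 to the basis.

S(h_2,k_3): lcm = pq. S = 166/37p + 1/10q^3 - 649/259q^2 - 7099/2590q - 171/37.
  leading term p: subtract (-249/175)·k_3 from 166/37p + 1/10q^3 - 649/259q^2 - 7099/2590q - 171/37 → 1/10q^3 - 72/35q^2 - 21/10q + 2/35
  leading term q^3: subtract (1)·k_4 from 1/10q^3 - 72/35q^2 - 21/10q + 2/35 → 0
  remainder 0.

S(h_1,k_4): lcm = pq^3. S = 460/21pq^2 + 21pq - 4/7p - 7/3q^4 - 10/3q^3 - 4/3q^2.
  leading term pq^2: subtract (-460/441q)·h_1 from 460/21pq^2 + 21pq - 4/7p - 7/3q^4 - 10/3q^3 - 4/3q^2 → -517/63pq - 4/7p - 7/3q^4 + 430/9q^3 + 4516/63q^2 + 1840/63q
  leading term pq: subtract (517/1323)·h_1 from -517/63pq - 4/7p - 7/3q^4 + 430/9q^3 + 4516/63q^2 + 1840/63q → 280/27p - 7/3q^4 + 430/9q^3 + 9929/189q^2 + 50/27q - 2068/189
  leading term p: subtract (-148/45)·k_3 from 280/27p - 7/3q^4 + 430/9q^3 + 9929/189q^2 + 50/27q - 2068/189 → -7/3q^4 + 430/9q^3 + 375/7q^2 + 10/3q - 8/63
  leading term q^4: subtract (-70/3q)·k_4 from -7/3q^4 + 430/9q^3 + 375/7q^2 + 10/3q - 8/63 → -2/9q^3 + 32/7q^2 + 14/3q - 8/63
  leading term q^3: subtract (-20/9)·k_4 from -2/9q^3 + 32/7q^2 + 14/3q - 8/63 → 0
  remainder 0.

S(h_2,k_4): lcm = pq^3. S = 6490/259pq^2 + 21pq - 4/7p - 98/37q^4 - 140/37q^3 - 171/37q^2.
  leading term pq^2: subtract (-6490/5439q)·h_1 from 6490/259pq^2 + 21pq - 4/7p - 98/37q^4 - 140/37q^3 - 171/37q^2 → -9643/777pq - 4/7p - 98/37q^4 + 6070/111q^3 + 1657/21q^2 + 25960/777q
  leading term pq: subtract (9643/16317)·h_1 from -9643/777pq - 4/7p - 98/37q^4 + 6070/111q^3 + 1657/21q^2 + 25960/777q → 5320/333p - 98/37q^4 + 6070/111q^3 + 116426/2331q^2 - 2650/333q - 38572/2331
  leading term p: subtract (-76/15)·k_3 from 5320/333p - 98/37q^4 + 6070/111q^3 + 116426/2331q^2 - 2650/333q - 38572/2331 → -98/37q^4 + 6070/111q^3 + 13350/259q^2 - 210/37q + 88/777
  leading term q^4: subtract (-980/37q)·k_4 from -98/37q^4 + 6070/111q^3 + 13350/259q^2 - 210/37q + 88/777 → 22/111q^3 - 1056/259q^2 - 154/37q + 88/777
  leading term q^3: subtract (220/111)·k_4 from 22/111q^3 - 1056/259q^2 - 154/37q + 88/777 → 0
  remainder 0.

S(k_3,k_4): leading monomials are coprime, so the S-polynomial reduces to 0 (Buchberger's first criterion).
Every S-polynomial of the final basis reduces to 0, so we have a Gröbner basis.
Inter-reduce: drop elements whose leading term is divisible by another's, tail-reduce, and make monic.
Reduced Gröbner basis: {p - 1/10q^2 - 1/7q - 73/70, q^3 - 144/7q^2 - 21q + 4/7}.

The two bases agree; hence the ideals are identical.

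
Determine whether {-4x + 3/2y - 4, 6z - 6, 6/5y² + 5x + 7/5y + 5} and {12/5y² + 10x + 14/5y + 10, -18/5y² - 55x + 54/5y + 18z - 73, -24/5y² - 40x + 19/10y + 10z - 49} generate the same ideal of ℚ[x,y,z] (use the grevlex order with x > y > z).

Equality of ideals is decidable: compute both reduced Gröbner bases (unique for the ordering) and check whether they agree.
Buchberger on the first generating set:
f_1 = -4x + 3/2y - 4, LT = x.
f_2 = 6z - 6, LT = z.
f_3 = 6/5y² + 5x + 7/5y + 5, LT = y².

The S-polynomials (S(f_1,f_2), S(f_1,f_3), S(f_2,f_3)) all reduce to 0 modulo the current basis, so we have a Gröbner basis.
Inter-reduce: drop elements whose leading term is divisible by another's, tail-reduce, and make monic.
Reduced Gröbner basis: {y² + 131/48y, x - ⅜y + 1, z - 1}.

Buchberger on the second generating set:
h_1 = 12/5y² + 10x + 14/5y + 10, LT = y².
h_2 = -18/5y² - 55x + 54/5y + 18z - 73, LT = y².
h_3 = -24/5y² - 40x + 19/10y + 10z - 49, LT = y².

S(h_1,h_2): lcm = y². S = -100/9x + 25/6y + 5z - 145/9.
  leading term x: no divisor's leading term divides it; move -100/9x to the remainder.
  leading term y: no divisor's leading term divides it; move 25/6y to the remainder.
  leading term z: no divisor's leading term divides it; move 5z to the remainder.
  leading term 1: no divisor's leading term divides it; move -145/9 to the remainder.
  remainder -100/9x + 25/6y + 5z - 145/9 ≠ 0; add k_4 = -100/9x + 25/6y + 5z - 145/9 to the basis.

S(h_1,h_3): lcm = y². S = -25/6x + 25/16y + 25/12z - 145/24.
  leading term x: subtract (⅜)·k_4 from -25/6x + 25/16y + 25/12z - 145/24 → 5/24z
  leading term z: no divisor's leading term divides it; move 5/24z to the remainder.
  remainder 5/24z ≠ 0; add k_5 = 5/24z to the basis.

The other S-polynomials (S(h_2,h_3), S(h_1,k_4), S(h_2,k_4), S(h_3,k_4), S(h_1,k_5), S(h_2,k_5), S(h_3,k_5), S(k_4,k_5)) all reduce to 0 modulo the current basis, so we have a Gröbner basis.
Inter-reduce: drop elements whose leading term is divisible by another's, tail-reduce, and make monic.
Reduced Gröbner basis: {y² + 131/48y - 15/8, x - ⅜y + 29/20, z}.

Since the reduced bases disagree, the two ideals are not the same.

No, the ideals differ.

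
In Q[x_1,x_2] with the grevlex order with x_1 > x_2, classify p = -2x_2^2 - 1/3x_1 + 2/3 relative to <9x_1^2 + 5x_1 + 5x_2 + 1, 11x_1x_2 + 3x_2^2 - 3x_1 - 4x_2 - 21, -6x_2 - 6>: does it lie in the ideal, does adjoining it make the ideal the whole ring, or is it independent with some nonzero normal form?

Adjoining -2x_2^2 - 1/3x_1 + 2/3 makes the ideal the whole ring: the system is inconsistent.

First compute the reduced Gröbner basis of I by Buchberger's algorithm.
f_1 = 9x_1^2 + 5x_1 + 5x_2 + 1, LT = x_1^2.
f_2 = 11x_1x_2 + 3x_2^2 - 3x_1 - 4x_2 - 21, LT = x_1x_2.
f_3 = -6x_2 - 6, LT = x_2.

S(f_1,f_2): lcm = x_1^2x_2. S = -3/11x_1x_2^2 + 3/11x_1^2 + 91/99x_1x_2 + 5/9x_2^2 + 21/11x_1 + 1/9x_2.
  leading term x_1x_2^2: subtract (-3/121x_2)·f_2 from -3/11x_1x_2^2 + 3/11x_1^2 + 91/99x_1x_2 + 5/9x_2^2 + 21/11x_1 + 1/9x_2 → 9/121x_2^3 + 3/11x_1^2 + 920/1089x_1x_2 + 497/1089x_2^2 + 21/11x_1 - 446/1089x_2
  leading term x_2^3: subtract (-3/242x_2^2)·f_3 from 9/121x_2^3 + 3/11x_1^2 + 920/1089x_1x_2 + 497/1089x_2^2 + 21/11x_1 - 446/1089x_2 → 3/11x_1^2 + 920/1089x_1x_2 + 416/1089x_2^2 + 21/11x_1 - 446/1089x_2
  leading term x_1^2: subtract (1/33)·f_1 from 3/11x_1^2 + 920/1089x_1x_2 + 416/1089x_2^2 + 21/11x_1 - 446/1089x_2 → 920/1089x_1x_2 + 416/1089x_2^2 + 58/33x_1 - 611/1089x_2 - 1/33
  leading term x_1x_2: subtract (920/11979)·f_2 from 920/1089x_1x_2 + 416/1089x_2^2 + 58/33x_1 - 611/1089x_2 - 1/33 → 1816/11979x_2^2 + 2646/1331x_1 - 3041/11979x_2 + 6319/3993
  leading term x_2^2: subtract (-908/35937x_2)·f_3 from 1816/11979x_2^2 + 2646/1331x_1 - 3041/11979x_2 + 6319/3993 → 2646/1331x_1 - 1619/3993x_2 + 6319/3993
  leading term x_1: no divisor's leading term divides it; move 2646/1331x_1 to the remainder.
  leading term x_2: subtract (1619/23958)·f_3 from -1619/3993x_2 + 6319/3993 → 2646/1331
  leading term 1: no divisor's leading term divides it; move 2646/1331 to the remainder.
  remainder 2646/1331x_1 + 2646/1331 ≠ 0; add h_4 = 2646/1331x_1 + 2646/1331 to the basis.

The other S-polynomials (S(f_1,f_3), S(f_2,f_3), S(f_1,h_4), S(f_2,h_4), S(f_3,h_4)) all reduce to 0 modulo the current basis, so we have a Gröbner basis.
Inter-reduce: drop elements whose leading term is divisible by another's, tail-reduce, and make monic.
Reduced Gröbner basis: {x_1 + 1, x_2 + 1}.
Label its elements g_1 = x_1 + 1, g_2 = x_2 + 1.

Reduce p = -2x_2^2 - 1/3x_1 + 2/3 modulo G:
  leading term x_2^2: subtract (-2x_2)·g_2 from -2x_2^2 - 1/3x_1 + 2/3 → -1/3x_1 + 2x_2 + 2/3
  leading term x_1: subtract (-1/3)·g_1 from -1/3x_1 + 2x_2 + 2/3 → 2x_2 + 1
  leading term x_2: subtract (2)·g_2 from 2x_2 + 1 → -1
  leading term 1: no divisor's leading term divides it; move -1 to the remainder.
  normal form = -1.
The normal form is nonzero, so p ∉ I. Since p minus its normal form lies in I, I + (p) = I + (r) where r = -1; decide whether this ideal is the whole ring.
Here r = -1 is a nonzero constant, hence a unit: 1 ∈ I + (p), the Gröbner basis of I + (p) is {1}, and the enlarged system has no common solution — adjoining p is inconsistent.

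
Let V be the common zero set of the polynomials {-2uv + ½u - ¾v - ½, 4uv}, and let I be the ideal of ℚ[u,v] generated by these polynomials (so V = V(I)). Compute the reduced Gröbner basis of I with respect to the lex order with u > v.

G = {u - 3/2v - 1, v² + ⅔v}

The reduced Gröbner basis is the canonical form of the ideal for this ordering.

f_1 = -2uv + ½u - ¾v - ½, LT = uv.
f_2 = 4uv, LT = uv.

S(f_1,f_2): lcm = uv. S = -¼u + ⅜v + ¼.
  leading term u: no divisor's leading term divides it; move -¼u to the remainder.
  leading term v: no divisor's leading term divides it; move ⅜v to the remainder.
  leading term 1: no divisor's leading term divides it; move ¼ to the remainder.
  remainder -¼u + ⅜v + ¼ ≠ 0; add g_3 = -¼u + ⅜v + ¼ to the basis.

S(f_1,g_3): lcm = uv. S = -¼u + 3/2v² + 11/8v + ¼.
  leading term u: subtract (1)·g_3 from -¼u + 3/2v² + 11/8v + ¼ → 3/2v² + v
  leading term v²: no divisor's leading term divides it; move 3/2v² to the remainder.
  leading term v: no divisor's leading term divides it; move v to the remainder.
  remainder 3/2v² + v ≠ 0; add g_4 = 3/2v² + v to the basis.

S(f_2,g_3): lcm = uv. S = 3/2v² + v.
  leading term v²: subtract (1)·g_4 from 3/2v² + v → 0
  remainder 0.

S(f_1,g_4): lcm = uv². S = -11/12uv + ⅜v² + ¼v.
  leading term uv: subtract (11/24)·f_1 from -11/12uv + ⅜v² + ¼v → -11/48u + ⅜v² + 19/32v + 11/48
  leading term u: subtract (11/12)·g_3 from -11/48u + ⅜v² + 19/32v + 11/48 → ⅜v² + ¼v
  leading term v²: subtract (¼)·g_4 from ⅜v² + ¼v → 0
  remainder 0.

S(f_2,g_4): lcm = uv². S = -⅔uv.
  leading term uv: subtract (⅓)·f_1 from -⅔uv → -⅙u + ¼v + ⅙
  leading term u: subtract (⅔)·g_3 from -⅙u + ¼v + ⅙ → 0
  remainder 0.

S(g_3,g_4): leading monomials are coprime, so the S-polynomial reduces to 0 (Buchberger's first criterion).
Every S-polynomial of the final basis reduces to 0, so we have a Gröbner basis.
Inter-reduce: drop elements whose leading term is divisible by another's, tail-reduce, and make monic.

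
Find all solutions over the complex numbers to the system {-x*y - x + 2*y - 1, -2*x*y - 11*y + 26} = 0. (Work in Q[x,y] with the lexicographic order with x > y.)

Compute a lex Gröbner basis by Buchberger's algorithm.
f_1 = -x*y - x + 2*y - 1, LT = x*y.
f_2 = -2*x*y - 11*y + 26, LT = x*y.

S(f_1,f_2): lcm = x*y. S = x - 15/2*y + 14.
  leading term x: no divisor's leading term divides it; move x to the remainder.
  leading term y: no divisor's leading term divides it; move -15/2*y to the remainder.
  leading term 1: no divisor's leading term divides it; move 14 to the remainder.
  remainder x - 15/2*y + 14 ≠ 0; add h_3 = x - 15/2*y + 14 to the basis.

S(f_1,h_3): lcm = x*y. S = x + 15/2*y**2 - 16*y + 1.
  leading term x: subtract (1)·h_3 from x + 15/2*y**2 - 16*y + 1 → 15/2*y**2 - 17/2*y - 13
  leading term y**2: no divisor's leading term divides it; move 15/2*y**2 to the remainder.
  leading term y: no divisor's leading term divides it; move -17/2*y to the remainder.
  leading term 1: no divisor's leading term divides it; move -13 to the remainder.
  remainder 15/2*y**2 - 17/2*y - 13 ≠ 0; add h_4 = 15/2*y**2 - 17/2*y - 13 to the basis.

The other S-polynomials (S(f_2,h_3), S(f_1,h_4), S(f_2,h_4), S(h_3,h_4)) all reduce to 0 modulo the current basis, so we have a Gröbner basis.
Inter-reduce: drop elements whose leading term is divisible by another's, tail-reduce, and make monic.
Reduced Gröbner basis: {x - 15/2*y + 14, y**2 - 17/15*y - 26/15}.

Since the basis is lex-ordered, y**2 - 17/15*y - 26/15 is univariate in y. Its roots are {-13/15, 2}. Back-substituting each root into the other basis elements fixes the other coordinates.
  y = -13/15: the earlier basis element becomes x + 41/2 = 0, giving x = -41/2 — point (-41/2, -13/15).
  y = 2: the earlier basis element becomes x - 1 = 0, giving x = 1 — point (1, 2).

{(-41/2, -13/15), (1, 2)}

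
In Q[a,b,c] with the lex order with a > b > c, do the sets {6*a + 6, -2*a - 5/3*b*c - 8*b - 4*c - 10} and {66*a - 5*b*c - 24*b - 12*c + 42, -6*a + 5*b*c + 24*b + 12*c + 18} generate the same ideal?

Yes, the ideals are equal.

Since reduced Gröbner bases are canonical representatives of ideals under a given ordering, it suffices to compute and compare them.
Buchberger on the first generating set:
f_1 = 6*a + 6, LT = a.
f_2 = -2*a - 5/3*b*c - 8*b - 4*c - 10, LT = a.

S(f_1,f_2): lcm = a. S = -5/6*b*c - 4*b - 2*c - 4.
  reduce S modulo (f_1, f_2):
  remainder -5/6*b*c - 4*b - 2*c - 4 ≠ 0; add g_3 = -5/6*b*c - 4*b - 2*c - 4 to the basis.

The other S-polynomials (S(f_1,g_3), S(f_2,g_3)) all reduce to 0 modulo the current basis, so we have a Gröbner basis.
Inter-reduce: drop elements whose leading term is divisible by another's, tail-reduce, and make monic.
Reduced Gröbner basis: {a + 1, b*c + 24/5*b + 12/5*c + 24/5}.

Buchberger on the second generating set:
h_1 = 66*a - 5*b*c - 24*b - 12*c + 42, LT = a.
h_2 = -6*a + 5*b*c + 24*b + 12*c + 18, LT = a.

S(h_1,h_2): lcm = a. S = 25/33*b*c + 40/11*b + 20/11*c + 40/11.
  reduce S modulo (h_1, h_2):
  remainder 25/33*b*c + 40/11*b + 20/11*c + 40/11 ≠ 0; add k_3 = 25/33*b*c + 40/11*b + 20/11*c + 40/11 to the basis.

The other S-polynomials (S(h_1,k_3), S(h_2,k_3)) all reduce to 0 modulo the current basis, so we have a Gröbner basis.
Inter-reduce: drop elements whose leading term is divisible by another's, tail-reduce, and make monic.
Reduced Gröbner basis: {a + 1, b*c + 24/5*b + 12/5*c + 24/5}.

These coincide, so the ideals are equal.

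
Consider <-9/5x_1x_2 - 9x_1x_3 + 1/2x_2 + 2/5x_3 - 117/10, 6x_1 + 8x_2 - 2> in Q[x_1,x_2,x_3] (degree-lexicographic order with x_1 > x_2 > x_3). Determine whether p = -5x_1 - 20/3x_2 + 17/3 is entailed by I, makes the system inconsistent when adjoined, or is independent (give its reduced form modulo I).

First compute the reduced Gröbner basis of I by Buchberger's algorithm.
f_1 = -9/5x_1x_2 - 9x_1x_3 + 1/2x_2 + 2/5x_3 - 117/10, LT = x_1x_2.
f_2 = 6x_1 + 8x_2 - 2, LT = x_1.

S(f_1,f_2): lcm = x_1x_2. S = 5x_1x_3 - 4/3x_2^2 + 1/18x_2 - 2/9x_3 + 13/2.
  leading term x_1x_3: subtract (5/6x_3)·f_2 from 5x_1x_3 - 4/3x_2^2 + 1/18x_2 - 2/9x_3 + 13/2 → -4/3x_2^2 - 20/3x_2x_3 + 1/18x_2 + 13/9x_3 + 13/2
  leading term x_2^2: no divisor's leading term divides it; move -4/3x_2^2 to the remainder.
  leading term x_2x_3: no divisor's leading term divides it; move -20/3x_2x_3 to the remainder.
  leading term x_2: no divisor's leading term divides it; move 1/18x_2 to the remainder.
  leading term x_3: no divisor's leading term divides it; move 13/9x_3 to the remainder.
  leading term 1: no divisor's leading term divides it; move 13/2 to the remainder.
  remainder -4/3x_2^2 - 20/3x_2x_3 + 1/18x_2 + 13/9x_3 + 13/2 ≠ 0; add h_3 = -4/3x_2^2 - 20/3x_2x_3 + 1/18x_2 + 13/9x_3 + 13/2 to the basis.

The other S-polynomials (S(f_1,h_3), S(f_2,h_3)) all reduce to 0 modulo the current basis, so we have a Gröbner basis.
Inter-reduce: drop elements whose leading term is divisible by another's, tail-reduce, and make monic.
Reduced Gröbner basis: {x_2^2 + 5x_2x_3 - 1/24x_2 - 13/12x_3 - 39/8, x_1 + 4/3x_2 - 1/3}.
Label its elements g_1 = x_2^2 + 5x_2x_3 - 1/24x_2 - 13/12x_3 - 39/8, g_2 = x_1 + 4/3x_2 - 1/3.

Reduce p = -5x_1 - 20/3x_2 + 17/3 modulo G:
  leading term x_1: subtract (-5)·g_2 from -5x_1 - 20/3x_2 + 17/3 → 4
  leading term 1: no divisor's leading term divides it; move 4 to the remainder.
  normal form = 4.
The normal form is nonzero, so p ∉ I. Since p minus its normal form lies in I, I + (p) = I + (r) where r = 4; decide whether this ideal is the whole ring.
Here r = 4 is a nonzero constant, hence a unit: 1 ∈ I + (p), the Gröbner basis of I + (p) is {1}, and the enlarged system has no common solution — adjoining p is inconsistent.

Adjoining -5x_1 - 20/3x_2 + 17/3 makes the ideal the whole ring: the system is inconsistent.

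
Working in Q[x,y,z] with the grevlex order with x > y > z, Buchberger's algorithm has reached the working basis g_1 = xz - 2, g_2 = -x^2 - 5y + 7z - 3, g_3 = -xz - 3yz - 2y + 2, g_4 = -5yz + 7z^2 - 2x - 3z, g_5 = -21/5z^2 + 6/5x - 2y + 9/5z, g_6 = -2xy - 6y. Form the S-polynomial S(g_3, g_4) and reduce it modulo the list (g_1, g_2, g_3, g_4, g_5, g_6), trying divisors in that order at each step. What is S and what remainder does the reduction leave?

S(g_3, g_4) = 3y^2z + 7/5xz^2 - 2/5x^2 + 2y^2 - 3/5xz - 2y; remainder on division = 2y^2 + 20/3y.

lcm(LM(g_3), LM(g_4)) = xyz.
S = (lcm/LT(g_3))·g_3 − (lcm/LT(g_4))·g_4 = 3y^2z + 7/5xz^2 - 2/5x^2 + 2y^2 - 3/5xz - 2y.
Reduce S modulo (g_1, g_2, g_3, g_4, g_5, g_6) in that order:
  leading term y^2z: subtract (-3/5y)·g_4 from 3y^2z + 7/5xz^2 - 2/5x^2 + 2y^2 - 3/5xz - 2y → 7/5xz^2 + 21/5yz^2 - 2/5x^2 - 6/5xy + 2y^2 - 3/5xz - 9/5yz - 2y
  leading term xz^2: subtract (7/5z)·g_1 from 7/5xz^2 + 21/5yz^2 - 2/5x^2 - 6/5xy + 2y^2 - 3/5xz - 9/5yz - 2y → 21/5yz^2 - 2/5x^2 - 6/5xy + 2y^2 - 3/5xz - 9/5yz - 2y + 14/5z
  leading term yz^2: subtract (-21/25z)·g_4 from 21/5yz^2 - 2/5x^2 - 6/5xy + 2y^2 - 3/5xz - 9/5yz - 2y + 14/5z → 147/25z^3 - 2/5x^2 - 6/5xy + 2y^2 - 57/25xz - 9/5yz - 63/25z^2 - 2y + 14/5z
  leading term z^3: subtract (-7/5z)·g_5 from 147/25z^3 - 2/5x^2 - 6/5xy + 2y^2 - 57/25xz - 9/5yz - 63/25z^2 - 2y + 14/5z → -2/5x^2 - 6/5xy + 2y^2 - 3/5xz - 23/5yz - 2y + 14/5z
  leading term x^2: subtract (2/5)·g_2 from -2/5x^2 - 6/5xy + 2y^2 - 3/5xz - 23/5yz - 2y + 14/5z → -6/5xy + 2y^2 - 3/5xz - 23/5yz + 6/5
  leading term xy: subtract (3/5)·g_6 from -6/5xy + 2y^2 - 3/5xz - 23/5yz + 6/5 → 2y^2 - 3/5xz - 23/5yz + 18/5y + 6/5
  leading term y^2: no divisor's leading term divides it; move 2y^2 to the remainder.
  leading term xz: subtract (-3/5)·g_1 from -3/5xz - 23/5yz + 18/5y + 6/5 → -23/5yz + 18/5y
  leading term yz: subtract (23/25)·g_4 from -23/5yz + 18/5y → -161/25z^2 + 46/25x + 18/5y + 69/25z
  leading term z^2: subtract (23/15)·g_5 from -161/25z^2 + 46/25x + 18/5y + 69/25z → 20/3y
  leading term y: no divisor's leading term divides it; move 20/3y to the remainder.
The remainder 2y^2 + 20/3y is nonzero, so it would be added as the next basis element.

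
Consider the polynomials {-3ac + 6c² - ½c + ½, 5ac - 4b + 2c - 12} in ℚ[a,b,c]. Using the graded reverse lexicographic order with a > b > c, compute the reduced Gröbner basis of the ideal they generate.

f_1 = -3ac + 6c² - ½c + ½, LT = ac.
f_2 = 5ac - 4b + 2c - 12, LT = ac.

S(f_1,f_2): lcm = ac. S = -2c² + ⅘b - 7/30c + 67/30.
  leading term c²: no divisor's leading term divides it; move -2c² to the remainder.
  leading term b: no divisor's leading term divides it; move ⅘b to the remainder.
  leading term c: no divisor's leading term divides it; move -7/30c to the remainder.
  leading term 1: no divisor's leading term divides it; move 67/30 to the remainder.
  remainder -2c² + ⅘b - 7/30c + 67/30 ≠ 0; add g_3 = -2c² + ⅘b - 7/30c + 67/30 to the basis.

S(f_1,g_3): lcm = ac². S = -2c³ + ⅖ab - 7/60ac + ⅙c² + 67/60a - ⅙c.
  leading term c³: subtract (c)·g_3 from -2c³ + ⅖ab - 7/60ac + ⅙c² + 67/60a - ⅙c → ⅖ab - 7/60ac - ⅘bc + ⅖c² + 67/60a - 12/5c
  leading term ab: no divisor's leading term divides it; move ⅖ab to the remainder.
  leading term ac: subtract (7/180)·f_1 from -7/60ac - ⅘bc + ⅖c² + 67/60a - 12/5c → -⅘bc + ⅙c² + 67/60a - 857/360c - 7/360
  leading term bc: no divisor's leading term divides it; move -⅘bc to the remainder.
  leading term c²: subtract (-1/12)·g_3 from ⅙c² + 67/60a - 857/360c - 7/360 → 67/60a + 1/15b - 12/5c + ⅙
  leading term a: no divisor's leading term divides it; move 67/60a to the remainder.
  leading term b: no divisor's leading term divides it; move 1/15b to the remainder.
  leading term c: no divisor's leading term divides it; move -12/5c to the remainder.
  leading term 1: no divisor's leading term divides it; move ⅙ to the remainder.
  remainder ⅖ab - ⅘bc + 67/60a + 1/15b - 12/5c + ⅙ ≠ 0; add g_4 = ⅖ab - ⅘bc + 67/60a + 1/15b - 12/5c + ⅙ to the basis.

S(f_2,g_3): lcm = ac². S = ⅖ab - 7/60ac - ⅘bc + ⅖c² + 67/60a - 12/5c.
  leading term ab: subtract (1)·g_4 from ⅖ab - 7/60ac - ⅘bc + ⅖c² + 67/60a - 12/5c → -7/60ac + ⅖c² - 1/15b - ⅙
  leading term ac: subtract (7/180)·f_1 from -7/60ac + ⅖c² - 1/15b - ⅙ → ⅙c² - 1/15b + 7/360c - 67/360
  leading term c²: subtract (-1/12)·g_3 from ⅙c² - 1/15b + 7/360c - 67/360 → 0
  remainder 0.

S(f_1,g_4): lcm = abc. S = -67/24ac + 6c² - ⅙b - 5/12c.
  leading term ac: subtract (67/72)·f_1 from -67/24ac + 6c² - ⅙b - 5/12c → 5/12c² - ⅙b + 7/144c - 67/144
  leading term c²: subtract (-5/24)·g_3 from 5/12c² - ⅙b + 7/144c - 67/144 → 0
  remainder 0.

S(f_2,g_4): lcm = abc. S = 2bc² - ⅘b² - 67/24ac + 7/30bc + 6c² - 12/5b - 5/12c.
  leading term bc²: subtract (-b)·g_3 from 2bc² - ⅘b² - 67/24ac + 7/30bc + 6c² - 12/5b - 5/12c → -67/24ac + 6c² - ⅙b - 5/12c
  leading term ac: subtract (67/72)·f_1 from -67/24ac + 6c² - ⅙b - 5/12c → 5/12c² - ⅙b + 7/144c - 67/144
  leading term c²: subtract (-5/24)·g_3 from 5/12c² - ⅙b + 7/144c - 67/144 → 0
  remainder 0.

S(g_3,g_4): leading monomials are coprime, so the S-polynomial reduces to 0 (Buchberger's first criterion).
Every S-polynomial of the final basis reduces to 0, so we have a Gröbner basis.
Inter-reduce: drop elements whose leading term is divisible by another's, tail-reduce, and make monic.

G = {ab - 2bc + 67/24a + ⅙b - 6c + 5/12, ac - ⅘b + ⅖c - 12/5, c² - ⅖b + 7/60c - 67/60}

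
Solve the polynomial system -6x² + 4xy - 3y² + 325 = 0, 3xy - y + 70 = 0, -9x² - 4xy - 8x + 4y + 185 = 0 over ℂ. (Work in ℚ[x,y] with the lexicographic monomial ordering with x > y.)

{(5, -5)}

Compute a lex Gröbner basis by Buchberger's algorithm.
f_1 = -6x² + 4xy - 3y² + 325, LT = x².
f_2 = 3xy - y + 70, LT = xy.
f_3 = -9x² - 4xy - 8x + 4y + 185, LT = x².

S(f_1,f_2): lcm = x²y. S = -⅔xy² + ⅓xy - 70/3x + ½y³ - 325/6y.
  reduce S modulo (f_1, f_2, f_3):
  remainder -70/3x + ½y³ - 2/9y² - 77/2y - 70/9 ≠ 0; add h_4 = -70/3x + ½y³ - 2/9y² - 77/2y - 70/9 to the basis.

S(f_1,f_3): lcm = x². S = -10/9xy - 8/9x + ½y² + 4/9y - 605/18.
  reduce S modulo (f_1, f_2, f_3, h_4):
  remainder -2/105y³ + 961/1890y² + 208/135y - 133/18 ≠ 0; add h_5 = -2/105y³ + 961/1890y² + 208/135y - 133/18 to the basis.

S(f_2,f_3): lcm = x²y. S = -4/9xy² - 11/9xy + 70/3x + 4/9y² + 185/9y.
  reduce S modulo (f_1, f_2, f_3, h_4, h_5):
  remainder 2899/216y² + 1753/54y - 37415/216 ≠ 0; add h_6 = 2899/216y² + 1753/54y - 37415/216 to the basis.

S(f_2,h_5): lcm = xy³. S = 961/36xy² + 728/9xy - 4655/12x - ⅓y³ + 70/3y².
  reduce S modulo (f_1, f_2, f_3, h_4, h_5, h_6):
  remainder -28781375/156546y - 143906875/156546 ≠ 0; add h_7 = -28781375/156546y - 143906875/156546 to the basis.

The other S-polynomials (S(f_1,h_4), S(f_2,h_4), S(f_3,h_4), S(f_1,h_5), S(f_3,h_5), S(h_4,h_5), S(f_1,h_6), S(f_2,h_6), S(f_3,h_6), S(h_4,h_6), S(h_5,h_6), S(f_1,h_7), S(f_2,h_7), S(f_3,h_7), S(h_4,h_7), S(h_5,h_7), S(h_6,h_7)) all reduce to 0 modulo the current basis, so we have a Gröbner basis.
Inter-reduce: drop elements whose leading term is divisible by another's, tail-reduce, and make monic.
Reduced Gröbner basis: {x - 5, y + 5}.

From the last basis element, y + 5 = 0, so y takes values in {-5}. Each choice, substituted upward through the basis, yields the corresponding point(s) of the solution set.
  y = -5: the earlier basis element becomes x - 5 = 0, giving x = 5 — point (5, -5).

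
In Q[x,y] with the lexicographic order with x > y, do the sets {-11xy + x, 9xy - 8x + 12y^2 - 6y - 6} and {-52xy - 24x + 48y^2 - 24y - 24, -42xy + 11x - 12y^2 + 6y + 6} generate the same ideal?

Yes, the ideals are equal.

Since reduced Gröbner bases are canonical representatives of ideals under a given ordering, it suffices to compute and compare them.
Buchberger on the first generating set:
f_1 = -11xy + x, LT = xy.
f_2 = 9xy - 8x + 12y^2 - 6y - 6, LT = xy.

S(f_1,f_2): lcm = xy. S = 79/99x - 4/3y^2 + 2/3y + 2/3.
  reduce S modulo (f_1, f_2):
  remainder 79/99x - 4/3y^2 + 2/3y + 2/3 ≠ 0; add g_3 = 79/99x - 4/3y^2 + 2/3y + 2/3 to the basis.

S(f_1,g_3): lcm = xy. S = -1/11x + 132/79y^3 - 66/79y^2 - 66/79y.
  reduce S modulo (f_1, f_2, g_3):
  remainder 132/79y^3 - 78/79y^2 - 60/79y + 6/79 ≠ 0; add g_4 = 132/79y^3 - 78/79y^2 - 60/79y + 6/79 to the basis.

The other S-polynomials (S(f_2,g_3), S(f_1,g_4), S(f_2,g_4), S(g_3,g_4)) all reduce to 0 modulo the current basis, so we have a Gröbner basis.
Inter-reduce: drop elements whose leading term is divisible by another's, tail-reduce, and make monic.
Reduced Gröbner basis: {x - 132/79y^2 + 66/79y + 66/79, y^3 - 13/22y^2 - 5/11y + 1/22}.

Buchberger on the second generating set:
h_1 = -52xy - 24x + 48y^2 - 24y - 24, LT = xy.
h_2 = -42xy + 11x - 12y^2 + 6y + 6, LT = xy.

S(h_1,h_2): lcm = xy. S = 395/546x - 110/91y^2 + 55/91y + 55/91.
  reduce S modulo (h_1, h_2):
  remainder 395/546x - 110/91y^2 + 55/91y + 55/91 ≠ 0; add k_3 = 395/546x - 110/91y^2 + 55/91y + 55/91 to the basis.

S(h_1,k_3): lcm = xy. S = 6/13x + 132/79y^3 - 1806/1027y^2 - 384/1027y + 6/13.
  reduce S modulo (h_1, h_2, k_3):
  remainder 132/79y^3 - 78/79y^2 - 60/79y + 6/79 ≠ 0; add k_4 = 132/79y^3 - 78/79y^2 - 60/79y + 6/79 to the basis.

The other S-polynomials (S(h_2,k_3), S(h_1,k_4), S(h_2,k_4), S(k_3,k_4)) all reduce to 0 modulo the current basis, so we have a Gröbner basis.
Inter-reduce: drop elements whose leading term is divisible by another's, tail-reduce, and make monic.
Reduced Gröbner basis: {x - 132/79y^2 + 66/79y + 66/79, y^3 - 13/22y^2 - 5/11y + 1/22}.

The two bases agree; hence the ideals are identical.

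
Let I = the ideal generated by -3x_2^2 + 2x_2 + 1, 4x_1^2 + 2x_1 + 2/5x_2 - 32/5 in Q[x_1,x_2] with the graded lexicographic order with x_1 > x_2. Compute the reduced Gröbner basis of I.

f_1 = -3x_2^2 + 2x_2 + 1, LT = x_2^2.
f_2 = 4x_1^2 + 2x_1 + 2/5x_2 - 32/5, LT = x_1^2.

The S-polynomials (S(f_1,f_2)) all reduce to 0 modulo the current basis, so we have a Gröbner basis.

G = {x_1^2 + 1/2x_1 + 1/10x_2 - 8/5, x_2^2 - 2/3x_2 - 1/3}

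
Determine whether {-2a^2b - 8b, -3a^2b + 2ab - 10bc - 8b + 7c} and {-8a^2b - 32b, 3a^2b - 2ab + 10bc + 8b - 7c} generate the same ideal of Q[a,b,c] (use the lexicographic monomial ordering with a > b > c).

Equality of ideals is decidable: compute both reduced Gröbner bases (unique for the ordering) and check whether they agree.
Buchberger on the first generating set:
f_1 = -2a^2b - 8b, LT = a^2b.
f_2 = -3a^2b + 2ab - 10bc - 8b + 7c, LT = a^2b.

S(f_1,f_2): lcm = a^2b. S = 2/3ab - 10/3bc + 4/3b + 7/3c.
  reduce S modulo (f_1, f_2):
  remainder 2/3ab - 10/3bc + 4/3b + 7/3c ≠ 0; add g_3 = 2/3ab - 10/3bc + 4/3b + 7/3c to the basis.

S(f_1,g_3): lcm = a^2b. S = 5abc - 2ab - 7/2ac + 4b.
  reduce S modulo (f_1, f_2, g_3):
  remainder -7/2ac + 25bc^2 - 20bc + 8b - 35/2c^2 + 7c ≠ 0; add g_4 = -7/2ac + 25bc^2 - 20bc + 8b - 35/2c^2 + 7c to the basis.

S(f_1,g_4): lcm = a^2bc. S = 50/7ab^2c^2 - 40/7ab^2c + 16/7ab^2 - 5abc^2 + 2abc + 4bc.
  reduce S modulo (f_1, f_2, g_3, g_4):
  remainder 250/7b^2c^3 - 300/7b^2c^2 + 160/7b^2c - 32/7b^2 - 50bc^3 + 40bc^2 - 8bc + 35/2c^3 - 7c^2 ≠ 0; add g_5 = 250/7b^2c^3 - 300/7b^2c^2 + 160/7b^2c - 32/7b^2 - 50bc^3 + 40bc^2 - 8bc + 35/2c^3 - 7c^2 to the basis.

S(g_3,g_4): lcm = abc. S = 50/7b^2c^2 - 40/7b^2c + 16/7b^2 - 10bc^2 + 4bc + 7/2c^2.
  reduce S modulo (f_1, f_2, g_3, g_4, g_5):
  remainder 50/7b^2c^2 - 40/7b^2c + 16/7b^2 - 10bc^2 + 4bc + 7/2c^2 ≠ 0; add g_6 = 50/7b^2c^2 - 40/7b^2c + 16/7b^2 - 10bc^2 + 4bc + 7/2c^2 to the basis.

The other S-polynomials (S(f_2,g_3), S(f_2,g_4), S(f_1,g_5), S(f_2,g_5), S(g_3,g_5), S(g_4,g_5), S(f_1,g_6), S(f_2,g_6), S(g_3,g_6), S(g_4,g_6), S(g_5,g_6)) all reduce to 0 modulo the current basis, so we have a Gröbner basis.
Inter-reduce: drop elements whose leading term is divisible by another's, tail-reduce, and make monic.
Reduced Gröbner basis: {ab - 5bc + 2b + 7/2c, ac - 50/7bc^2 + 40/7bc - 16/7b + 5c^2 - 2c, b^2c^2 - 4/5b^2c + 8/25b^2 - 7/5bc^2 + 14/25bc + 49/100c^2}.

Buchberger on the second generating set:
h_1 = -8a^2b - 32b, LT = a^2b.
h_2 = 3a^2b - 2ab + 10bc + 8b - 7c, LT = a^2b.

S(h_1,h_2): lcm = a^2b. S = 2/3ab - 10/3bc + 4/3b + 7/3c.
  reduce S modulo (h_1, h_2):
  remainder 2/3ab - 10/3bc + 4/3b + 7/3c ≠ 0; add k_3 = 2/3ab - 10/3bc + 4/3b + 7/3c to the basis.

S(h_1,k_3): lcm = a^2b. S = 5abc - 2ab - 7/2ac + 4b.
  reduce S modulo (h_1, h_2, k_3):
  remainder -7/2ac + 25bc^2 - 20bc + 8b - 35/2c^2 + 7c ≠ 0; add k_4 = -7/2ac + 25bc^2 - 20bc + 8b - 35/2c^2 + 7c to the basis.

S(h_1,k_4): lcm = a^2bc. S = 50/7ab^2c^2 - 40/7ab^2c + 16/7ab^2 - 5abc^2 + 2abc + 4bc.
  reduce S modulo (h_1, h_2, k_3, k_4):
  remainder 250/7b^2c^3 - 300/7b^2c^2 + 160/7b^2c - 32/7b^2 - 50bc^3 + 40bc^2 - 8bc + 35/2c^3 - 7c^2 ≠ 0; add k_5 = 250/7b^2c^3 - 300/7b^2c^2 + 160/7b^2c - 32/7b^2 - 50bc^3 + 40bc^2 - 8bc + 35/2c^3 - 7c^2 to the basis.

S(k_3,k_4): lcm = abc. S = 50/7b^2c^2 - 40/7b^2c + 16/7b^2 - 10bc^2 + 4bc + 7/2c^2.
  reduce S modulo (h_1, h_2, k_3, k_4, k_5):
  remainder 50/7b^2c^2 - 40/7b^2c + 16/7b^2 - 10bc^2 + 4bc + 7/2c^2 ≠ 0; add k_6 = 50/7b^2c^2 - 40/7b^2c + 16/7b^2 - 10bc^2 + 4bc + 7/2c^2 to the basis.

The other S-polynomials (S(h_2,k_3), S(h_2,k_4), S(h_1,k_5), S(h_2,k_5), S(k_3,k_5), S(k_4,k_5), S(h_1,k_6), S(h_2,k_6), S(k_3,k_6), S(k_4,k_6), S(k_5,k_6)) all reduce to 0 modulo the current basis, so we have a Gröbner basis.
Inter-reduce: drop elements whose leading term is divisible by another's, tail-reduce, and make monic.
Reduced Gröbner basis: {ab - 5bc + 2b + 7/2c, ac - 50/7bc^2 + 40/7bc - 16/7b + 5c^2 - 2c, b^2c^2 - 4/5b^2c + 8/25b^2 - 7/5bc^2 + 14/25bc + 49/100c^2}.

The two bases agree; hence the ideals are identical.

Yes, the ideals are equal.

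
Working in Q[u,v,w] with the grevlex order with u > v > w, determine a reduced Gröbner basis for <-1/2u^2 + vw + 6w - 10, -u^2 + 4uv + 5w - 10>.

f_1 = -1/2u^2 + vw + 6w - 10, LT = u^2.
f_2 = -u^2 + 4uv + 5w - 10, LT = u^2.

S(f_1,f_2): lcm = u^2. S = 4uv - 2vw - 7w + 10.
  leading term uv: no divisor's leading term divides it; move 4uv to the remainder.
  leading term vw: no divisor's leading term divides it; move -2vw to the remainder.
  leading term w: no divisor's leading term divides it; move -7w to the remainder.
  leading term 1: no divisor's leading term divides it; move 10 to the remainder.
  remainder 4uv - 2vw - 7w + 10 ≠ 0; add g_3 = 4uv - 2vw - 7w + 10 to the basis.

S(f_1,g_3): lcm = u^2v. S = 1/2uvw - 2v^2w + 7/4uw - 12vw - 5/2u + 20v.
  leading term uvw: subtract (1/8w)·g_3 from 1/2uvw - 2v^2w + 7/4uw - 12vw - 5/2u + 20v → -2v^2w + 1/4vw^2 + 7/4uw - 12vw + 7/8w^2 - 5/2u + 20v - 5/4w
  leading term v^2w: no divisor's leading term divides it; move -2v^2w to the remainder.
  leading term vw^2: no divisor's leading term divides it; move 1/4vw^2 to the remainder.
  leading term uw: no divisor's leading term divides it; move 7/4uw to the remainder.
  leading term vw: no divisor's leading term divides it; move -12vw to the remainder.
  leading term w^2: no divisor's leading term divides it; move 7/8w^2 to the remainder.
  leading term u: no divisor's leading term divides it; move -5/2u to the remainder.
  leading term v: no divisor's leading term divides it; move 20v to the remainder.
  leading term w: no divisor's leading term divides it; move -5/4w to the remainder.
  remainder -2v^2w + 1/4vw^2 + 7/4uw - 12vw + 7/8w^2 - 5/2u + 20v - 5/4w ≠ 0; add g_4 = -2v^2w + 1/4vw^2 + 7/4uw - 12vw + 7/8w^2 - 5/2u + 20v - 5/4w to the basis.

The other S-polynomials (S(f_2,g_3), S(f_1,g_4), S(f_2,g_4), S(g_3,g_4)) all reduce to 0 modulo the current basis, so we have a Gröbner basis.
Inter-reduce: drop elements whose leading term is divisible by another's, tail-reduce, and make monic.

G = {v^2w - 1/8vw^2 - 7/8uw + 6vw - 7/16w^2 + 5/4u - 10v + 5/8w, u^2 - 2vw - 12w + 20, uv - 1/2vw - 7/4w + 5/2}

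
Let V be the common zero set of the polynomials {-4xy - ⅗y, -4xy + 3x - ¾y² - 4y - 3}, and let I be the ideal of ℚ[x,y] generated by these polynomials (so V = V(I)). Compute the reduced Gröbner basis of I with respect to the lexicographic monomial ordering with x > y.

This is the nonlinear analogue of row-reducing a linear system.

f_1 = -4xy - ⅗y, LT = xy.
f_2 = -4xy + 3x - ¾y² - 4y - 3, LT = xy.

S(f_1,f_2): lcm = xy. S = ¾x - 3/16y² - 17/20y - ¾.
  leading term x: no divisor's leading term divides it; move ¾x to the remainder.
  leading term y²: no divisor's leading term divides it; move -3/16y² to the remainder.
  leading term y: no divisor's leading term divides it; move -17/20y to the remainder.
  leading term 1: no divisor's leading term divides it; move -¾ to the remainder.
  remainder ¾x - 3/16y² - 17/20y - ¾ ≠ 0; add g_3 = ¾x - 3/16y² - 17/20y - ¾ to the basis.

S(f_1,g_3): lcm = xy. S = ¼y³ + 17/15y² + 23/20y.
  leading term y³: no divisor's leading term divides it; move ¼y³ to the remainder.
  leading term y²: no divisor's leading term divides it; move 17/15y² to the remainder.
  leading term y: no divisor's leading term divides it; move 23/20y to the remainder.
  remainder ¼y³ + 17/15y² + 23/20y ≠ 0; add g_4 = ¼y³ + 17/15y² + 23/20y to the basis.

The other S-polynomials (S(f_2,g_3), S(f_1,g_4), S(f_2,g_4), S(g_3,g_4)) all reduce to 0 modulo the current basis, so we have a Gröbner basis.
Inter-reduce: drop elements whose leading term is divisible by another's, tail-reduce, and make monic.

G = {x - ¼y² - 17/15y - 1, y³ + 68/15y² + 23/5y}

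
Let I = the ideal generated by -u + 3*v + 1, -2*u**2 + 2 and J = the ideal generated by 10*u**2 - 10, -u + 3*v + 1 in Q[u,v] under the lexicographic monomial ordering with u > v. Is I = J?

Yes, the ideals are equal.

For a fixed monomial order, each ideal has a unique reduced Gröbner basis; comparing bases decides equality.
Buchberger on the first generating set:
f_1 = -u + 3*v + 1, LT = u.
f_2 = -2*u**2 + 2, LT = u**2.

S(f_1,f_2): lcm = u**2. S = -3*u*v - u + 1.
  leading term u*v: subtract (3*v)·f_1 from -3*u*v - u + 1 → -u - 9*v**2 - 3*v + 1
  leading term u: subtract (1)·f_1 from -u - 9*v**2 - 3*v + 1 → -9*v**2 - 6*v
  leading term v**2: no divisor's leading term divides it; move -9*v**2 to the remainder.
  leading term v: no divisor's leading term divides it; move -6*v to the remainder.
  remainder -9*v**2 - 6*v ≠ 0; add g_3 = -9*v**2 - 6*v to the basis.

The other S-polynomials (S(f_1,g_3), S(f_2,g_3)) all reduce to 0 modulo the current basis, so we have a Gröbner basis.
Inter-reduce: drop elements whose leading term is divisible by another's, tail-reduce, and make monic.
Reduced Gröbner basis: {u - 3*v - 1, v**2 + 2/3*v}.

Buchberger on the second generating set:
h_1 = 10*u**2 - 10, LT = u**2.
h_2 = -u + 3*v + 1, LT = u.

S(h_1,h_2): lcm = u**2. S = 3*u*v + u - 1.
  leading term u*v: subtract (-3*v)·h_2 from 3*u*v + u - 1 → u + 9*v**2 + 3*v - 1
  leading term u: subtract (-1)·h_2 from u + 9*v**2 + 3*v - 1 → 9*v**2 + 6*v
  leading term v**2: no divisor's leading term divides it; move 9*v**2 to the remainder.
  leading term v: no divisor's leading term divides it; move 6*v to the remainder.
  remainder 9*v**2 + 6*v ≠ 0; add k_3 = 9*v**2 + 6*v to the basis.

The other S-polynomials (S(h_1,k_3), S(h_2,k_3)) all reduce to 0 modulo the current basis, so we have a Gröbner basis.
Inter-reduce: drop elements whose leading term is divisible by another's, tail-reduce, and make monic.
Reduced Gröbner basis: {u - 3*v - 1, v**2 + 2/3*v}.

These coincide, so the ideals are equal.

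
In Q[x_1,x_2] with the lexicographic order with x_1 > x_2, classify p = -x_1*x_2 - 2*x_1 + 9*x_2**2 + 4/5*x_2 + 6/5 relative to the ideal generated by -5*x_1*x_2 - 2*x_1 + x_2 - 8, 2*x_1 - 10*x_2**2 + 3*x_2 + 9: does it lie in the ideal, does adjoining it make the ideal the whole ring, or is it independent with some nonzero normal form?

Adjoining -x_1*x_2 - 2*x_1 + 9*x_2**2 + 4/5*x_2 + 6/5 makes the ideal the whole ring: the system is inconsistent.

First compute the reduced Gröbner basis of I by Buchberger's algorithm.
f_1 = -5*x_1*x_2 - 2*x_1 + x_2 - 8, LT = x_1*x_2.
f_2 = 2*x_1 - 10*x_2**2 + 3*x_2 + 9, LT = x_1.

S(f_1,f_2): lcm = x_1*x_2. S = 2/5*x_1 + 5*x_2**3 - 3/2*x_2**2 - 47/10*x_2 + 8/5.
  leading term x_1: subtract (1/5)·f_2 from 2/5*x_1 + 5*x_2**3 - 3/2*x_2**2 - 47/10*x_2 + 8/5 → 5*x_2**3 + 1/2*x_2**2 - 53/10*x_2 - 1/5
  leading term x_2**3: no divisor's leading term divides it; move 5*x_2**3 to the remainder.
  leading term x_2**2: no divisor's leading term divides it; move 1/2*x_2**2 to the remainder.
  leading term x_2: no divisor's leading term divides it; move -53/10*x_2 to the remainder.
  leading term 1: no divisor's leading term divides it; move -1/5 to the remainder.
  remainder 5*x_2**3 + 1/2*x_2**2 - 53/10*x_2 - 1/5 ≠ 0; add h_3 = 5*x_2**3 + 1/2*x_2**2 - 53/10*x_2 - 1/5 to the basis.

The other S-polynomials (S(f_1,h_3), S(f_2,h_3)) all reduce to 0 modulo the current basis, so we have a Gröbner basis.
Inter-reduce: drop elements whose leading term is divisible by another's, tail-reduce, and make monic.
Reduced Gröbner basis: {x_1 - 5*x_2**2 + 3/2*x_2 + 9/2, x_2**3 + 1/10*x_2**2 - 53/50*x_2 - 1/25}.
Label its elements g_1 = x_1 - 5*x_2**2 + 3/2*x_2 + 9/2, g_2 = x_2**3 + 1/10*x_2**2 - 53/50*x_2 - 1/25.

Reduce p = -x_1*x_2 - 2*x_1 + 9*x_2**2 + 4/5*x_2 + 6/5 modulo G:
  leading term x_1*x_2: subtract (-x_2)·g_1 from -x_1*x_2 - 2*x_1 + 9*x_2**2 + 4/5*x_2 + 6/5 → -2*x_1 - 5*x_2**3 + 21/2*x_2**2 + 53/10*x_2 + 6/5
  leading term x_1: subtract (-2)·g_1 from -2*x_1 - 5*x_2**3 + 21/2*x_2**2 + 53/10*x_2 + 6/5 → -5*x_2**3 + 1/2*x_2**2 + 83/10*x_2 + 51/5
  leading term x_2**3: subtract (-5)·g_2 from -5*x_2**3 + 1/2*x_2**2 + 83/10*x_2 + 51/5 → x_2**2 + 3*x_2 + 10
  leading term x_2**2: no divisor's leading term divides it; move x_2**2 to the remainder.
  leading term x_2: no divisor's leading term divides it; move 3*x_2 to the remainder.
  leading term 1: no divisor's leading term divides it; move 10 to the remainder.
  normal form = x_2**2 + 3*x_2 + 10.
The normal form is nonzero, so p ∉ I. Since p minus its normal form lies in I, I + (p) = I + (r) where r = x_2**2 + 3*x_2 + 10; decide whether this ideal is the whole ring.
Run Buchberger on G together with r (pairs among the g_i already reduce to 0 since G is a Gröbner basis):
g_1 = x_1 - 5*x_2**2 + 3/2*x_2 + 9/2, LT = x_1.
g_2 = x_2**3 + 1/10*x_2**2 - 53/50*x_2 - 1/25, LT = x_2**3.
r = x_2**2 + 3*x_2 + 10, LT = x_2**2.

S(g_2,r): lcm = x_2**3. S = -29/10*x_2**2 - 553/50*x_2 - 1/25.
  leading term x_2**2: subtract (-29/10)·r from -29/10*x_2**2 - 553/50*x_2 - 1/25 → -59/25*x_2 + 724/25
  leading term x_2: no divisor's leading term divides it; move -59/25*x_2 to the remainder.
  leading term 1: no divisor's leading term divides it; move 724/25 to the remainder.
  remainder -59/25*x_2 + 724/25 ≠ 0; add m_4 = -59/25*x_2 + 724/25 to the basis.

S(g_2,m_4): lcm = x_2**3. S = 7299/590*x_2**2 - 53/50*x_2 - 1/25.
  leading term x_2**2: subtract (7299/590)·r from 7299/590*x_2**2 - 53/50*x_2 - 1/25 → -56306/1475*x_2 - 182534/1475
  leading term x_2: subtract (56306/3481)·m_4 from -56306/1475*x_2 - 182534/1475 → -2061402/3481
  leading term 1: no divisor's leading term divides it; move -2061402/3481 to the remainder.
  remainder -2061402/3481 ≠ 0; add m_5 = -2061402/3481 to the basis.

The other S-polynomials (S(g_1,g_2), S(g_1,r), S(g_1,m_4), S(r,m_4), S(g_1,m_5), S(g_2,m_5), S(r,m_5), S(m_4,m_5)) all reduce to 0 modulo the current basis, so we have a Gröbner basis.
Inter-reduce: drop elements whose leading term is divisible by another's, tail-reduce, and make monic.
Reduced Gröbner basis: {1}.
The reduced Gröbner basis of I + (p) is {1}: the ideal is the whole ring, so the enlarged system has no common solution — adjoining p is inconsistent.

Ideal membership is decidable via reduction modulo a Gröbner basis.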